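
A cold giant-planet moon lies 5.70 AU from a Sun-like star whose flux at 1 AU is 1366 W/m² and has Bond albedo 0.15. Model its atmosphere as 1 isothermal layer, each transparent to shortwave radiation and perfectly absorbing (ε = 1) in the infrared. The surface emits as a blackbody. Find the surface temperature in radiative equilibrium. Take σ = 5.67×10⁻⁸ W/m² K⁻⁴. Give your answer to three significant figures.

133 kelvin

By the inverse-square law, S = 1366/5.70² = 42.04 W/m².
Top-of-atmosphere balance: σT_e⁴ = S(1−α)/4 = 8.934 W/m² → T_e = 112.0 K.
For an N-layer opaque stack, T_s⁴ = (N+1)T_e⁴, hence T_s = (2)^(1/4)×112.0 K = 133.2 K.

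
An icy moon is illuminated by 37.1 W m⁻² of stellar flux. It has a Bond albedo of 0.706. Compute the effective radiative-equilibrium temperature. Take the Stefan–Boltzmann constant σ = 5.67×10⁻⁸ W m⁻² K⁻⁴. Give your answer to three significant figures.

83.3 K

Absorbed flux (global mean): S(1−α)/4 = 37.10·0.294/4 = 2.727 W m⁻².
Balancing against σT⁴: T = (2.727/5.67×10⁻⁸)^(1/4) = 83.28 K.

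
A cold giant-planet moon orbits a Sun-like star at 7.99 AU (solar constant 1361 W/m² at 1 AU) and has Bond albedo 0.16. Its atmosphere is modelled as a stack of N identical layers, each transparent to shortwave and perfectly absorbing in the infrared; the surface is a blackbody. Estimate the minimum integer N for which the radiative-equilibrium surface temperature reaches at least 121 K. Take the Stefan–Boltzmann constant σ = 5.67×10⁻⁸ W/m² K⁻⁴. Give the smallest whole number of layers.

Irradiance scales as 1/d², so S = 1361 W/m² × (1/7.99)² = 21.32 W/m².
The effective emission temperature is T_e = [S(1−α)/(4σ)]^¼ = 94.26 K.
Need (N+1)T_e⁴ ≥ T_s⁴, i.e. N+1 ≥ (121/94.26)⁴ = 2.715.
So N ≥ 1.715; the smallest integer is N = 2.

2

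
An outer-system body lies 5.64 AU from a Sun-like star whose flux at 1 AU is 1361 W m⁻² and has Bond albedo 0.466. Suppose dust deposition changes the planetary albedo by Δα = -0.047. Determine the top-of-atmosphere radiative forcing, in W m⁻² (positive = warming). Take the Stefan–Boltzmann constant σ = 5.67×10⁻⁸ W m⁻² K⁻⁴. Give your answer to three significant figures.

Irradiance scales as 1/d², so S = 1361 W m⁻² × (1/5.64)² = 42.79 W m⁻².
TOA radiative forcing: ΔF = −S·Δα/4 = −42.79·(-0.047)/4 = 0.5027 W m⁻².

0.503 W m⁻²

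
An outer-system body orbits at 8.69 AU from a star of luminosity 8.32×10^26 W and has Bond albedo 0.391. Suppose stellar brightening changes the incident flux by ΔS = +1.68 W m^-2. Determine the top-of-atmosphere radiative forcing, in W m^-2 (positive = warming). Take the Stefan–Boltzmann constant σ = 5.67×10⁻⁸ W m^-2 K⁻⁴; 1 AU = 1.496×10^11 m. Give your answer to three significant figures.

Orbital distance: d = 8.69 AU = 1.300×10^12 m.
Spreading L over a sphere of radius d: S = 8.32×10^26/(4π·1.30×10^12²) = 39.18 W m^-2.
ΔF = Δ[S(1−α)]/4 = (1−0.391)·+1.68/4 = 0.2558 W m^-2.

0.256 W m^-2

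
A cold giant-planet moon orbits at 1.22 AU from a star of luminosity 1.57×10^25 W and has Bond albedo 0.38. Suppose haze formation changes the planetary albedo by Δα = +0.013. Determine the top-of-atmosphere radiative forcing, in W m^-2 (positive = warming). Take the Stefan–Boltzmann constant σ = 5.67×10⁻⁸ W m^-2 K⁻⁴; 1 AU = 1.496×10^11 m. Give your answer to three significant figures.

Orbital distance: d = 1.22 AU = 1.825×10^11 m.
Flux at the orbit: S = L/(4πd²) = 1.57×10^25/(4π·(1.83×10^11)²) = 37.51 W m^-2.
TOA radiative forcing: ΔF = −S·Δα/4 = −37.51·(+0.013)/4 = -0.1219 W m^-2.

-0.122 W m^-2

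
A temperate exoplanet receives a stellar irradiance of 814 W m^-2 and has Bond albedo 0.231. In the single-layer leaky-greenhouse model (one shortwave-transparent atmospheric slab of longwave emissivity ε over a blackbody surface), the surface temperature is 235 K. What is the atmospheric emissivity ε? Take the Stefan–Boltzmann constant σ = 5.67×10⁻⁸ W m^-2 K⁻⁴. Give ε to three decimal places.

Effective temperature: T_e = [S(1−α)/(4σ)]^(1/4) = 229.2 K.
Inverting T_s⁴ = 2T_e⁴/(2−ε): (T_e/T_s)⁴ = 0.9050, so ε = 2(1 − 0.9050) = 0.1901.

0.190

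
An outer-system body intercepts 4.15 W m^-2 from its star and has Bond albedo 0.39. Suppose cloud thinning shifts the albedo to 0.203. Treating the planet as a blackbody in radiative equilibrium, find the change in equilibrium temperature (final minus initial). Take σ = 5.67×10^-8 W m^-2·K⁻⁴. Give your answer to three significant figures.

Before: T₁ = [4.150·0.61/(4σ)]^(1/4) = 57.80 K.
After:  T₂ = [4.150·0.797/(4σ)]^(1/4) = 61.80 K.
ΔT = T₂ − T₁ = 3.996 K.

4.00 kelvin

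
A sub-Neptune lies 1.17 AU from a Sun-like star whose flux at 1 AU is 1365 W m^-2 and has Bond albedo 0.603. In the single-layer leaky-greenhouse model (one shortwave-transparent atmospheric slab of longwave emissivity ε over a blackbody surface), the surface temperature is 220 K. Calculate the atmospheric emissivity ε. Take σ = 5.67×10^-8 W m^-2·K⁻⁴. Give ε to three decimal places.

0.510

By the inverse-square law, S = 1365/1.17² = 997.2 W m^-2.
Effective temperature: T_e = [S(1−α)/(4σ)]^(1/4) = 204.4 K.
Inverting T_s⁴ = 2T_e⁴/(2−ε): (T_e/T_s)⁴ = 0.7451, so ε = 2(1 − 0.7451) = 0.5098.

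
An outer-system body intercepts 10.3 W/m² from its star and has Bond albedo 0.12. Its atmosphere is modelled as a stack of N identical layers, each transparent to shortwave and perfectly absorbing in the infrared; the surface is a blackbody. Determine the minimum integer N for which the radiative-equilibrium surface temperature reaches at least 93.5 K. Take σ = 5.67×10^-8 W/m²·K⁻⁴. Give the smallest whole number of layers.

OLR = S(1−α)/4 = 2.266 W/m²; the top layer radiates at T_e = 79.51 K.
T_s = (N+1)^(1/4)·T_e ≥ 93.5 K requires N+1 ≥ (T_s/T_e)⁴ = (93.5/79.51)⁴ = 1.912.
Rounding up, N = 1.

1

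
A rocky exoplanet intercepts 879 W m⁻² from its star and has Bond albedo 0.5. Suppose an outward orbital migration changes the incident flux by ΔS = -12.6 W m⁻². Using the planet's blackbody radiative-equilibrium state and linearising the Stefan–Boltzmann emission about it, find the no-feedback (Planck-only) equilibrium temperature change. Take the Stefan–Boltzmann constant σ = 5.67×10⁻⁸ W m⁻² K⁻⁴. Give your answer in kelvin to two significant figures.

Reference equilibrium: T_e = [S(1−α)/(4σ)]^(1/4) = 209.8 K.
Only a fraction (1−α) is absorbed and it's spread over 4πR², so ΔF = (1−α)ΔS/4 = -1.575 W m⁻².
Linearising σT⁴ gives d(σT⁴)/dT = 4σT_e³ = 2.095 W m⁻² per K.
Hence the no-feedback warming is ΔF/(4σT_e³) = -0.752 K.

-0.75 K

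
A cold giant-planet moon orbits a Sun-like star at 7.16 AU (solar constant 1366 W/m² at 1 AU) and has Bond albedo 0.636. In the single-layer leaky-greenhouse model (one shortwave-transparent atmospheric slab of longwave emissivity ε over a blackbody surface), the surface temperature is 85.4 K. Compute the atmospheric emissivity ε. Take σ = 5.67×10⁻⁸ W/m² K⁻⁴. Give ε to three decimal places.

0.392

By the inverse-square law, S = 1366/7.16² = 26.65 W/m².
TOA balance gives T_e = 80.87 K.
Since (2−ε)/2 = (T_e/T_s)⁴ = 0.8040, ε = 0.3920.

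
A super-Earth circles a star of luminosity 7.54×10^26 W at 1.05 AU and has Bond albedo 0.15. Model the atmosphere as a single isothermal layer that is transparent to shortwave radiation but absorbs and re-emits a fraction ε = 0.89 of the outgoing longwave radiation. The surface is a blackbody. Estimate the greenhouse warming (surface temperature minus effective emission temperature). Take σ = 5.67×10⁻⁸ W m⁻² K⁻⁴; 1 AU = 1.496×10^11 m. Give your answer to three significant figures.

Orbital distance: d = 1.05 AU = 1.571×10^11 m.
Spreading L over a sphere of radius d: S = 7.54×10^26/(4π·1.57×10^11²) = 2432 W m⁻².
The planet radiates to space at T_e = [S(1−α)/(4σ)]^(1/4) = 309.0 K.
For a single slab of emissivity ε, T_s⁴ = 2T_e⁴/(2−ε); thus T_s = 309.0·(1.802)^(1/4) = 358.0 K.
T_s − T_e = 358.0 − 309.0 = 49.00 K.

49.0 kelvin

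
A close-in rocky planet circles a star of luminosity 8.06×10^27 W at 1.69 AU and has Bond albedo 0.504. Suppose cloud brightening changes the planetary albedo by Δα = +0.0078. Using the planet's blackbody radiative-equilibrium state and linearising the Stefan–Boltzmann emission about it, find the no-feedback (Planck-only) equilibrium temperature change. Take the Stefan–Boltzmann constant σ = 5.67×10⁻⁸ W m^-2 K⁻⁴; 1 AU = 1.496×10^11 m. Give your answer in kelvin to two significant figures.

Orbital distance: d = 1.69 AU = 2.528×10^11 m.
Flux at the orbit: S = L/(4πd²) = 8.06×10^27/(4π·(2.53×10^11)²) = 10030 W m^-2.
Unperturbed T_e = [10030·(1−0.504)/(4σ)]^¼ = 384.9 K.
TOA radiative forcing: ΔF = −S·Δα/4 = −10030·(+0.0078)/4 = -19.57 W m^-2.
The Planck feedback parameter is 4σT_e³ = 12.93 W m^-2/K.
So ΔT₀ = -19.57/12.93 = -1.51 K.

-1.5 kelvin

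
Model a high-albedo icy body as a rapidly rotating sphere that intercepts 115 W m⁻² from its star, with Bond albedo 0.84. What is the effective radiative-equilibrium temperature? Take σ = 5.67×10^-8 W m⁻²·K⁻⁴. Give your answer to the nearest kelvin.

The planet absorbs (1−α)S over its disc πR² and re-emits over 4πR², so the mean absorbed flux is (1−0.84)·115.0/4 = 4.600 W m⁻².
Set σT⁴ = 4.600 → T = (4.600/σ)^(1/4) = 94.91 K.

95 K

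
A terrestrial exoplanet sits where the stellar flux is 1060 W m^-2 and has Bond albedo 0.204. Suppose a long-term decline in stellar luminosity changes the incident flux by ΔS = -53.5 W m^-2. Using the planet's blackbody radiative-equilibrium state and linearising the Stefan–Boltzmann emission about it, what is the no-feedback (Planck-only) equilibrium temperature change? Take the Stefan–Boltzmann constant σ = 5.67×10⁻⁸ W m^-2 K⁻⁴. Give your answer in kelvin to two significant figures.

The baseline emission temperature is T_e = 247.0 K.
ΔF = Δ[S(1−α)]/4 = (1−0.204)·-53.5/4 = -10.65 W m^-2.
The Planck feedback parameter is 4σT_e³ = 3.416 W m^-2/K.
ΔT₀ = ΔF/λ_P = -10.65/3.416 = -3.12 K.

-3.1 K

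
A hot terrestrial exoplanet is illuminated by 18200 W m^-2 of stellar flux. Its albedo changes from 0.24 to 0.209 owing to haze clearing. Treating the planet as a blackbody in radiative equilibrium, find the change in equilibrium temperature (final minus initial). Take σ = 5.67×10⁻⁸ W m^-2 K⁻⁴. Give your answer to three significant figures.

4.99 K

With α = 0.24, T₁ = 496.9 K.
After:  T₂ = [18200·0.791/(4σ)]^(1/4) = 501.9 K.
Change: 501.9 − 496.9 = 4.992 K.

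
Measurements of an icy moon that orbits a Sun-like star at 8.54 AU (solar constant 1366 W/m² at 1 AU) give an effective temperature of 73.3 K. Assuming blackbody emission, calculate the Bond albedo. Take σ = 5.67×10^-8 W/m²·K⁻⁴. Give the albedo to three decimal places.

By the inverse-square law, S = 1366/8.54² = 18.73 W/m².
From σT⁴ = S(1−α)/4 we invert for α: 1−α = 4σT⁴/S.
4σT⁴ = 4·5.67×10⁻⁸·(73.3)⁴ = 6.547 W/m².
1−α = 6.547/18.73 = 0.3496, so α = 0.6504.

0.650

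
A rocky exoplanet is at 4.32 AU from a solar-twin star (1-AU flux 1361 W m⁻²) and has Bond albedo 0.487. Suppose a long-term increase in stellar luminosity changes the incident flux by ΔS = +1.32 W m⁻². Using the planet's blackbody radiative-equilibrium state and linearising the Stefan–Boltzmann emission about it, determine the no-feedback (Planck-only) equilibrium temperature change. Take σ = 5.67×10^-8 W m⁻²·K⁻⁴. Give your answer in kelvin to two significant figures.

By the inverse-square law, S = 1361/4.32² = 72.93 W m⁻².
Reference equilibrium: T_e = [S(1−α)/(4σ)]^(1/4) = 113.3 K.
ΔF = Δ[S(1−α)]/4 = (1−0.487)·+1.32/4 = 0.1693 W m⁻².
Linearising σT⁴ gives d(σT⁴)/dT = 4σT_e³ = 0.3301 W m⁻² per K.
So ΔT₀ = 0.1693/0.3301 = 0.513 K.

0.51 K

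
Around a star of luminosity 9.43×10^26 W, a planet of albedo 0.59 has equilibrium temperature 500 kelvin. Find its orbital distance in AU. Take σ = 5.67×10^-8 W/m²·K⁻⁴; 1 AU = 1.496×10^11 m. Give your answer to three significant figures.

The flux needed for this T is 4σT⁴/(1−0.59) = 34570 W/m².
From L = 4πd²S, d = √(9.43×10^26/(4π·34570)) = 4.659×10^10 m = 0.3114 AU.

0.311 AU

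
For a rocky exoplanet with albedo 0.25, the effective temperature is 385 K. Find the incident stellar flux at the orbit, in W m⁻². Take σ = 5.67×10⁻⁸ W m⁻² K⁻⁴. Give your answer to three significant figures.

From S(1−α)/4 = σT⁴: S = 4σT⁴/(1−α).
σT⁴ = 5.67×10⁻⁸·(385)⁴ = 1246 W m⁻².
S = 4·1246/0.75 = 6644 W m⁻².

6640 W m⁻²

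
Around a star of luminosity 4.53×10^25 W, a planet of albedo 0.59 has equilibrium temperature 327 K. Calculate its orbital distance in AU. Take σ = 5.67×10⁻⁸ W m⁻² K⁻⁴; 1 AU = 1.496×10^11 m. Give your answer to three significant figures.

Energy balance gives S = 4σT⁴/(1−α) = 6325 W m⁻².
Then d = [L/(4πS)]^(1/2) = 2.387×10^10 m, i.e. 0.1596 AU.

0.160 AU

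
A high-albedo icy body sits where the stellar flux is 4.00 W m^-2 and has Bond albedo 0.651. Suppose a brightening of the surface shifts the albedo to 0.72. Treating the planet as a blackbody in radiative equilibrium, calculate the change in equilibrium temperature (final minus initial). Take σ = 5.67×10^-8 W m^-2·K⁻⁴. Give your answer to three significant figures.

Initial: T₁ = [S(1−0.651)/(4σ)]^(1/4) = 49.81 K.
With α = 0.72, T₂ = 47.14 K.
Change: 47.14 − 49.81 = -2.669 K.

-2.67 K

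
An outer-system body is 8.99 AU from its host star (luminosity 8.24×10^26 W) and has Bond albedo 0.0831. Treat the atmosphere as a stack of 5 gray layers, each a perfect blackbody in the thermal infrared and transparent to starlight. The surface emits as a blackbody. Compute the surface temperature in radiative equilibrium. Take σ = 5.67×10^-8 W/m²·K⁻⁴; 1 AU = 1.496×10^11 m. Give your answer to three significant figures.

172 K

d = 8.99 × 1.496×10^11 m = 1.345×10^12 m.
Flux at the orbit: S = L/(4πd²) = 8.24×10^26/(4π·(1.34×10^12)²) = 36.25 W/m².
Top-of-atmosphere balance: σT_e⁴ = S(1−α)/4 = 8.310 W/m² → T_e = 110.0 K.
Layer-by-layer balance gives σT_s⁴ = (N+1)σT_e⁴, so T_s = 6^¼·110.0 = 172.2 K.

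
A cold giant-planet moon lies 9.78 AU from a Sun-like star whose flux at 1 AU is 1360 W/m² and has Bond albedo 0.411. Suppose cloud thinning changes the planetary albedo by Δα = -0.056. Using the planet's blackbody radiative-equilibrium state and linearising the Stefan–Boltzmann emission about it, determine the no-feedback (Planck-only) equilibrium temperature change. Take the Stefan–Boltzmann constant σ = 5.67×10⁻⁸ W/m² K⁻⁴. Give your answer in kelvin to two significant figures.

Flux at the orbit: S = 1360/(9.78)² = 14.22 W/m².
The baseline emission temperature is T_e = 77.95 K.
The change in absorbed flux is Δ[S(1−α)/4] = −SΔα/4 = 0.1991 W/m².
The Planck feedback parameter is 4σT_e³ = 0.1074 W/m²/K.
So ΔT₀ = 0.1991/0.1074 = 1.85 K.

1.9 K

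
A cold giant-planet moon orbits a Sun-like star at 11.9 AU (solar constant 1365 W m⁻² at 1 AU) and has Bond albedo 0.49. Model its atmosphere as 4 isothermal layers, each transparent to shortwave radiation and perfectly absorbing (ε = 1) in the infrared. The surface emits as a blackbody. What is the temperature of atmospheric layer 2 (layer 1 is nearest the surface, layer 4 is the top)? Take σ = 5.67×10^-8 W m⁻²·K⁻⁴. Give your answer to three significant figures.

Flux at the orbit: S = 1365/(11.9)² = 9.639 W m⁻².
The effective emission temperature is T_e = [S(1−α)/(4σ)]^¼ = 68.23 K.
The net upward flux σT_e⁴ is constant between every pair of levels, so T_k⁴ = (N+1−k)T_e⁴.
T_2 = (3)^(1/4)·68.23 = 89.80 K.

89.8 K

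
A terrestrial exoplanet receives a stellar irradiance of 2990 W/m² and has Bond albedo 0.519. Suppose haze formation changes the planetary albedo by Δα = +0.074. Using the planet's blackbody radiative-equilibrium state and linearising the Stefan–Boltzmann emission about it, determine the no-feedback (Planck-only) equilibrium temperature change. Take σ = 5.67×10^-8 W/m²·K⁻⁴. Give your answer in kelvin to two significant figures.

-11 K

The baseline emission temperature is T_e = 282.2 K.
ΔF = −(S/4)Δα = −(2990/4)×(+0.074) = -55.31 W/m².
Linearising σT⁴ gives d(σT⁴)/dT = 4σT_e³ = 5.097 W/m² per K.
Hence the no-feedback warming is ΔF/(4σT_e³) = -10.9 K.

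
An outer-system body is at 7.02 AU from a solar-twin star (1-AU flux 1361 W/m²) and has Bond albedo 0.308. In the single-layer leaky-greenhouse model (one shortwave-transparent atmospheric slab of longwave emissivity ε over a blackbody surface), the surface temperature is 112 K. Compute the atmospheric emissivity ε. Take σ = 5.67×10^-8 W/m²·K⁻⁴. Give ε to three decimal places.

0.929

Irradiance scales as 1/d², so S = 1361 W/m² × (1/7.02)² = 27.62 W/m².
TOA balance gives T_e = 95.81 K.
Since (2−ε)/2 = (T_e/T_s)⁴ = 0.5355, ε = 0.9290.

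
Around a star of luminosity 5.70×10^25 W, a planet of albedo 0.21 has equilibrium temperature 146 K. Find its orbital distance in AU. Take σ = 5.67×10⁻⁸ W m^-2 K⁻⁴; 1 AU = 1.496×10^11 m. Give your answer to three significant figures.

The flux needed for this T is 4σT⁴/(1−0.21) = 130.4 W m^-2.
S = L/(4πd²) → d = √(L/4πS) = √(5.70×10^25/(4π·130.4)) = 1.865×10^11 m = 1.246 AU.

1.25 AU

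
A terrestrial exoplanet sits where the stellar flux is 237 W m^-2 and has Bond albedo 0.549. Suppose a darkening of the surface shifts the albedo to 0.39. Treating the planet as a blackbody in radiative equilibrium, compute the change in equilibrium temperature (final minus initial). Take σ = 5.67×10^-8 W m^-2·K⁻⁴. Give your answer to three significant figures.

11.6 kelvin

Before: T₁ = [237.0·0.451/(4σ)]^(1/4) = 147.3 K.
Final:   T₂ = [S(1−0.39)/(4σ)]^(1/4) = 158.9 K.
ΔT = T₂ − T₁ = 11.55 K.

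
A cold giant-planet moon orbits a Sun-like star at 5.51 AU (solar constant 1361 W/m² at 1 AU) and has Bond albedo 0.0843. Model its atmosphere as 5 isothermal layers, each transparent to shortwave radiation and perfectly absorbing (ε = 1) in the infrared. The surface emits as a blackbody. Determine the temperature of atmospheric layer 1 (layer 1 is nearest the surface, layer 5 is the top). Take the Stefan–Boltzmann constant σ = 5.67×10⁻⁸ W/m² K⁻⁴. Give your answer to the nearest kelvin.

Irradiance scales as 1/d², so S = 1361 W/m² × (1/5.51)² = 44.83 W/m².
The effective emission temperature is T_e = [S(1−α)/(4σ)]^¼ = 116.0 K.
The net upward flux σT_e⁴ is constant between every pair of levels, so T_k⁴ = (N+1−k)T_e⁴.
With k = 1: T_1 = (5+1−1)^¼·116.0 K = 173.4 K.

173 kelvin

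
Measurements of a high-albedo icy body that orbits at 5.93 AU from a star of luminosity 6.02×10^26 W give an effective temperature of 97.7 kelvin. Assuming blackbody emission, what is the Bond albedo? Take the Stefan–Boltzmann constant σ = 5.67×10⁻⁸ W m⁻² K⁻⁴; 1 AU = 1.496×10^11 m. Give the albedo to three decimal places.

0.661

d = 5.93 × 1.496×10^11 m = 8.871×10^11 m.
S = L/(4πd²) = 60.87 W m⁻².
Rearranging the radiative balance, α = 1 − 4σT⁴/S.
4σT⁴ = 4·5.67×10⁻⁸·(97.7)⁴ = 20.66 W m⁻².
1−α = 20.66/60.87 = 0.3395, so α = 0.6605.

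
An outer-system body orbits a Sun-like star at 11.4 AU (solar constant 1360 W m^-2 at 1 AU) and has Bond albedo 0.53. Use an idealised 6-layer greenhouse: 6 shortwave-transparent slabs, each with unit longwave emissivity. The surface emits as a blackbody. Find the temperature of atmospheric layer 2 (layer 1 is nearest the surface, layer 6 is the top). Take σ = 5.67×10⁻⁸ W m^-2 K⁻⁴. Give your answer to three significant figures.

By the inverse-square law, S = 1360/11.4² = 10.46 W m^-2.
Top-of-atmosphere balance: σT_e⁴ = S(1−α)/4 = 1.230 W m^-2 → T_e = 68.24 K.
Each opaque layer satisfies 2T_j⁴ = T_{j−1}⁴ + T_{j+1}⁴, giving T_k⁴ = (N+1−k)T_e⁴.
With k = 2: T_2 = (6+1−2)^¼·68.24 K = 102.0 K.

102 kelvin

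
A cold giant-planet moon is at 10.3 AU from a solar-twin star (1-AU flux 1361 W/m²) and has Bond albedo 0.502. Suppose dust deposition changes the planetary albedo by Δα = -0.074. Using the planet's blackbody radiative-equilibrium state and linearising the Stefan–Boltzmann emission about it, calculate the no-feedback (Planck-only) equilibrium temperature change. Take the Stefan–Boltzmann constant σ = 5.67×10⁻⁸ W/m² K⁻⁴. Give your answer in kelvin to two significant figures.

By the inverse-square law, S = 1361/10.3² = 12.83 W/m².
Reference equilibrium: T_e = [S(1−α)/(4σ)]^(1/4) = 72.85 K.
TOA radiative forcing: ΔF = −S·Δα/4 = −12.83·(-0.074)/4 = 0.2373 W/m².
Linearising σT⁴ gives d(σT⁴)/dT = 4σT_e³ = 0.08769 W/m² per K.
Hence the no-feedback warming is ΔF/(4σT_e³) = 2.71 K.

2.7 kelvin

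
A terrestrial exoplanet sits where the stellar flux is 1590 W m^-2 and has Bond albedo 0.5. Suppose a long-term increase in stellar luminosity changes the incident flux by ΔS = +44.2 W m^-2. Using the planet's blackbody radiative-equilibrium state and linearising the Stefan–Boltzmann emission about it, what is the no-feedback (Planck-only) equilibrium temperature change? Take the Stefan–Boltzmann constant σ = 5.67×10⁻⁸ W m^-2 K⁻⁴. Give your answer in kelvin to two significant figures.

1.7 kelvin

The baseline emission temperature is T_e = 243.3 K.
Only a fraction (1−α) is absorbed and it's spread over 4πR², so ΔF = (1−α)ΔS/4 = 5.525 W m^-2.
Planck response: λ_P = 4σT_e³ = 4·5.67×10⁻⁸·(243.3)³ = 3.267 W m^-2/K.
ΔT₀ = ΔF/λ_P = 5.525/3.267 = 1.69 K.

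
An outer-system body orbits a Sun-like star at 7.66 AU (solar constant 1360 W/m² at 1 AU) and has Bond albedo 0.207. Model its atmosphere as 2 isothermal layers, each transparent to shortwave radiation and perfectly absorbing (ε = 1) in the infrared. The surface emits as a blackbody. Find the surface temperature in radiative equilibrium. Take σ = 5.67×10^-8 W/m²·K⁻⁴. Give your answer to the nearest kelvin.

Flux at the orbit: S = 1360/(7.66)² = 23.18 W/m².
OLR = S(1−α)/4 = 4.595 W/m²; the top layer radiates at T_e = 94.88 K.
For an N-layer opaque stack, T_s⁴ = (N+1)T_e⁴, hence T_s = (3)^(1/4)×94.88 K = 124.9 K.

125 K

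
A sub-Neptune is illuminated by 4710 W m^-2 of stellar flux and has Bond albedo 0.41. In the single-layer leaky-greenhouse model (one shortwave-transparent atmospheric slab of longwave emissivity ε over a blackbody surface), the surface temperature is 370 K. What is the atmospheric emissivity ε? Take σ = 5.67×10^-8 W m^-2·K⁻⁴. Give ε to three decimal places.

Effective temperature: T_e = [S(1−α)/(4σ)]^(1/4) = 332.7 K.
Inverting T_s⁴ = 2T_e⁴/(2−ε): (T_e/T_s)⁴ = 0.6538, so ε = 2(1 − 0.6538) = 0.6925.

0.692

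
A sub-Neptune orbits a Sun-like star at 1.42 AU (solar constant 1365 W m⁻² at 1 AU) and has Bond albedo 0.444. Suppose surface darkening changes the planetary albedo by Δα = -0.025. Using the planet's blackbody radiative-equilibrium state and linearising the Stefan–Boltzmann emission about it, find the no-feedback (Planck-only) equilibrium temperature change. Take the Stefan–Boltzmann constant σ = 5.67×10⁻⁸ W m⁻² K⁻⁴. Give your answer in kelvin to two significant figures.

Irradiance scales as 1/d², so S = 1365 W m⁻² × (1/1.42)² = 676.9 W m⁻².
Reference equilibrium: T_e = [S(1−α)/(4σ)]^(1/4) = 201.8 K.
ΔF = −(S/4)Δα = −(676.9/4)×(-0.025) = 4.231 W m⁻².
Planck response: λ_P = 4σT_e³ = 4·5.67×10⁻⁸·(201.8)³ = 1.865 W m⁻²/K.
So ΔT₀ = 4.231/1.865 = 2.27 K.

2.3 K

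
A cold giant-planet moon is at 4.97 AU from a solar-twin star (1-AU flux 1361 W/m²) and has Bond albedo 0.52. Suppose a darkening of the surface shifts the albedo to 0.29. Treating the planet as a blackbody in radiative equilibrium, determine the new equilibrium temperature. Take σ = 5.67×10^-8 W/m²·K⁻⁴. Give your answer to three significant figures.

115 K

Irradiance scales as 1/d², so S = 1361 W/m² × (1/4.97)² = 55.10 W/m².
T₂ = [S(1−α₂)/(4σ)]^(1/4) = [55.10·0.71/(4σ)]^(1/4) = 114.6 K.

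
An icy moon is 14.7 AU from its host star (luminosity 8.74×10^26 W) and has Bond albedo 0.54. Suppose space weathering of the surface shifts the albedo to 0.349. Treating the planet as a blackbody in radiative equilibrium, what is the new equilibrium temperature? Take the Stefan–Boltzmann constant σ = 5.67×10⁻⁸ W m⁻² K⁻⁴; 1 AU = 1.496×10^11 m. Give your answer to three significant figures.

80.2 K

d = 14.7 × 1.496×10^11 m = 2.199×10^12 m.
Spreading L over a sphere of radius d: S = 8.74×10^26/(4π·2.20×10^12²) = 14.38 W m⁻².
T₂ = [S(1−α₂)/(4σ)]^(1/4) = [14.38·0.651/(4σ)]^(1/4) = 80.16 K.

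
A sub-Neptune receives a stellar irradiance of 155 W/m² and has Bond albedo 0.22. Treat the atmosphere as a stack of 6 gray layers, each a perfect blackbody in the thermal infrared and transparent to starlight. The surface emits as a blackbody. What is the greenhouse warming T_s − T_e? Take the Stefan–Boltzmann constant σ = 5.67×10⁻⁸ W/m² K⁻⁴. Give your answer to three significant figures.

95.2 kelvin

OLR = S(1−α)/4 = 30.23 W/m²; the top layer radiates at T_e = 151.9 K.
Surface: T_s = (7)^¼·T_e = 247.2 K.
So the greenhouse effect raises the surface by 247.2 − 151.9 = 95.21 K.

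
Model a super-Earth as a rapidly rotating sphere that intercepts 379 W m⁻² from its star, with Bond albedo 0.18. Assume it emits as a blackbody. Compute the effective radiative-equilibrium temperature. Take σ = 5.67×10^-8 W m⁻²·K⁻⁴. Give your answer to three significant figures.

192 K

The planet absorbs (1−α)S over its disc πR² and re-emits over 4πR², so the mean absorbed flux is (1−0.18)·379.0/4 = 77.70 W m⁻².
In equilibrium σT⁴ equals this, so T = 192.4 K.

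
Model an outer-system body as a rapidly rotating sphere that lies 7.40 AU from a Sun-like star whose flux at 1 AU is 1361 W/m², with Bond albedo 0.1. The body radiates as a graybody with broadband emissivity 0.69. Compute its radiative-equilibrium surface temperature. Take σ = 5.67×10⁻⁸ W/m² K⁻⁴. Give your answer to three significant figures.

109 K

Irradiance scales as 1/d², so S = 1361 W/m² × (1/7.40)² = 24.85 W/m².
Averaging over the sphere, the absorbed flux is S(1−α)/4 = 5.592 W/m².
Radiative balance εσT⁴ = 5.592 gives T = [5.592/(0.69·σ)]^(1/4) = 109.3 K.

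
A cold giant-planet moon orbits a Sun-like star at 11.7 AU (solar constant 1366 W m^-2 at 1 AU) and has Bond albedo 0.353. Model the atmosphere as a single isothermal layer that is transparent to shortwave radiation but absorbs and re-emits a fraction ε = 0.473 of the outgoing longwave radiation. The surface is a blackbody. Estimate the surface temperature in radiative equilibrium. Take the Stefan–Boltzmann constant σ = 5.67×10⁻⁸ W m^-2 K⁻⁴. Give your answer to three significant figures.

By the inverse-square law, S = 1366/11.7² = 9.979 W m^-2.
Effective emission temperature (TOA balance): σT_e⁴ = S(1−α)/4 = 1.614 W m^-2 → T_e = 73.04 K.
Surface balance with a leaky layer gives σT_s⁴ = σT_e⁴·2/(2−ε), so T_s = T_e·[2/(2−0.473)]^(1/4) = 78.14 K.

78.1 kelvin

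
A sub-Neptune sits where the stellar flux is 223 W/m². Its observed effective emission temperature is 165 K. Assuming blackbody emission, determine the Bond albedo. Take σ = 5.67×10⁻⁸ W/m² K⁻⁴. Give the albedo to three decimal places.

0.246

Rearranging the radiative balance, α = 1 − 4σT⁴/S.
4σT⁴ = 4·5.67×10⁻⁸·(165)⁴ = 168.1 W/m².
Hence α = 1 − 168.1/223.0 = 0.2462.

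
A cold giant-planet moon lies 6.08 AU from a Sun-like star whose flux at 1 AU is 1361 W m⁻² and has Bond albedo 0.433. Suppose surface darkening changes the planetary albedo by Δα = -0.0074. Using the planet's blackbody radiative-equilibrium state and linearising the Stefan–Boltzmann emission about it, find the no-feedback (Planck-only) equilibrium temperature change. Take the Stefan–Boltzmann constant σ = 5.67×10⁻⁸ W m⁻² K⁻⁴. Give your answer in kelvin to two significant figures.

0.32 K

Flux at the orbit: S = 1361/(6.08)² = 36.82 W m⁻².
The baseline emission temperature is T_e = 97.95 K.
The change in absorbed flux is Δ[S(1−α)/4] = −SΔα/4 = 0.06811 W m⁻².
Linearising σT⁴ gives d(σT⁴)/dT = 4σT_e³ = 0.2131 W m⁻² per K.
ΔT₀ = ΔF/λ_P = 0.06811/0.2131 = 0.320 K.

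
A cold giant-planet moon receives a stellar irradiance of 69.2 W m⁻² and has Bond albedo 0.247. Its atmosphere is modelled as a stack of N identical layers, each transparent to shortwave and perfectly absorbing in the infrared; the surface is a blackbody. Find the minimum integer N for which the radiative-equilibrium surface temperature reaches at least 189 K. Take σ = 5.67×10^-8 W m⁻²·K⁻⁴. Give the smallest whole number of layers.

5

OLR = S(1−α)/4 = 13.03 W m⁻²; the top layer radiates at T_e = 123.1 K.
Since T_s⁴ = (N+1)T_e⁴, we need N ≥ (T_s/T_e)⁴ − 1 = 4.554.
The minimum whole number is N = 5.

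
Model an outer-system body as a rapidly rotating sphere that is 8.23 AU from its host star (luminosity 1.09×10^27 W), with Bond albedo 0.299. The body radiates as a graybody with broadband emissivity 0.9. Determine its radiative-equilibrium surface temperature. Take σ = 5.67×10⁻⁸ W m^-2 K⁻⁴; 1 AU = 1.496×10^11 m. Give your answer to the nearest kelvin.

118 K

d = 8.23 × 1.496×10^11 m = 1.231×10^12 m.
Flux at the orbit: S = L/(4πd²) = 1.09×10^27/(4π·(1.23×10^12)²) = 57.22 W m^-2.
Absorbed flux (global mean): S(1−α)/4 = 57.22·0.701/4 = 10.03 W m^-2.
Equating to εσT⁴ with ε = 0.9: T = (10.03/0.9σ)^(1/4) = 118.4 K.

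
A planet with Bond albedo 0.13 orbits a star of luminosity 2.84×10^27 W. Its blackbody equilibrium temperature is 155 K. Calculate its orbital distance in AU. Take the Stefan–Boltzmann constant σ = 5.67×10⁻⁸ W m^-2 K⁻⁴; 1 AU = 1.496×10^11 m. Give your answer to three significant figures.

Required flux: S = 4σT⁴/(1−α) = 150.5 W m^-2.
S = L/(4πd²) → d = √(L/4πS) = √(2.84×10^27/(4π·150.5)) = 1.226×10^12 m = 8.192 AU.

8.19 AU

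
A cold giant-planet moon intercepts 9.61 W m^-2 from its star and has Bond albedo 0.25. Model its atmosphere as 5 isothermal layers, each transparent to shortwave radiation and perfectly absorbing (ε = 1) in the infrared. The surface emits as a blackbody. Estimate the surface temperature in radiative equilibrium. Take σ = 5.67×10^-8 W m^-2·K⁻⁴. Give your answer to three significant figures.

OLR = S(1−α)/4 = 1.802 W m^-2; the top layer radiates at T_e = 75.08 K.
Layer-by-layer balance gives σT_s⁴ = (N+1)σT_e⁴, so T_s = 6^¼·75.08 = 117.5 K.

118 kelvin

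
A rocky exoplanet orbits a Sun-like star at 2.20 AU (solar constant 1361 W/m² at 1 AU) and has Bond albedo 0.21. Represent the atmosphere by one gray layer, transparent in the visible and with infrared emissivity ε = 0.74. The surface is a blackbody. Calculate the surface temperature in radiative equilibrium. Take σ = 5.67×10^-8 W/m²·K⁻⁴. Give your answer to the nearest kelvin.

By the inverse-square law, S = 1361/2.20² = 281.2 W/m².
Effective emission temperature (TOA balance): σT_e⁴ = S(1−α)/4 = 55.54 W/m² → T_e = 176.9 K.
The surface balance (absorbed SW + ε·downward IR = σT_s⁴) with T_a⁴ = T_s⁴/2 reduces to T_s = T_e·[2/(2−ε)]^¼ = 198.6 K.

199 kelvin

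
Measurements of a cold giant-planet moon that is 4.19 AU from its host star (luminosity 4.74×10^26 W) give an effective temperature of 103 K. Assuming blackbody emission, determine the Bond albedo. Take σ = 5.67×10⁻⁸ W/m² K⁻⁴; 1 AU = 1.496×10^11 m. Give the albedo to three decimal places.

Orbital distance: d = 4.19 AU = 6.268×10^11 m.
Spreading L over a sphere of radius d: S = 4.74×10^26/(4π·6.27×10^11²) = 96.00 W/m².
Rearranging the radiative balance, α = 1 − 4σT⁴/S.
4σT⁴ = 4·5.67×10⁻⁸·(103)⁴ = 25.53 W/m².
1−α = 25.53/96.00 = 0.2659, so α = 0.7341.

0.734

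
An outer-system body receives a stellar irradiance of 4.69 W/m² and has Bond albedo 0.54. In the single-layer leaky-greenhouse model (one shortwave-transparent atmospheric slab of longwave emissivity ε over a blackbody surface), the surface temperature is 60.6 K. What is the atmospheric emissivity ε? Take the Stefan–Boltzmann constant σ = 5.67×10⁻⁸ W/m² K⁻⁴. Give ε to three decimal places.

0.589

TOA balance gives T_e = 55.54 K.
T_s⁴ = T_e⁴·2/(2−ε) → ε = 2 − 2(T_e/T_s)⁴ = 2 − 2·(55.54/60.6)⁴ = 0.5893.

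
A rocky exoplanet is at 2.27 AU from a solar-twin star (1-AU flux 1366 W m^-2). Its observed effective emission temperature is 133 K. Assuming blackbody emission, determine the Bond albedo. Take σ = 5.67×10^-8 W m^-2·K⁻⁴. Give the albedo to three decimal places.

Irradiance scales as 1/d², so S = 1366 W m^-2 × (1/2.27)² = 265.1 W m^-2.
Energy balance: S(1−α)/4 = σT⁴, so 1−α = 4σT⁴/S.
σT⁴ = 17.74 W m^-2, so 4σT⁴ = 70.97 W m^-2.
1−α = 70.97/265.1 = 0.2677, so α = 0.7323.

0.732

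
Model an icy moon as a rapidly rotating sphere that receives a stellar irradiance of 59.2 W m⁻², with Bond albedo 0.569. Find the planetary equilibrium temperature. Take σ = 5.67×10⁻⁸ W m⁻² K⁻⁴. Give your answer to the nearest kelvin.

103 K

Absorbed flux (global mean): S(1−α)/4 = 59.20·0.431/4 = 6.379 W m⁻².
Set σT⁴ = 6.379 → T = (6.379/σ)^(1/4) = 103.0 K.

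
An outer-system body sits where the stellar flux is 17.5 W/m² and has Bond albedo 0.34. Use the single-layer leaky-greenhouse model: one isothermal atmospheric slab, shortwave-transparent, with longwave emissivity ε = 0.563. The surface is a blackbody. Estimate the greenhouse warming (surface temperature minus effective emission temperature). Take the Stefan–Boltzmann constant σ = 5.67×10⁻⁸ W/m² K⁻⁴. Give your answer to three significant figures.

Effective emission temperature (TOA balance): σT_e⁴ = S(1−α)/4 = 2.887 W/m² → T_e = 84.48 K.
For a single slab of emissivity ε, T_s⁴ = 2T_e⁴/(2−ε); thus T_s = 84.48·(1.392)^(1/4) = 91.75 K.
T_s − T_e = 91.75 − 84.48 = 7.278 K.

7.28 K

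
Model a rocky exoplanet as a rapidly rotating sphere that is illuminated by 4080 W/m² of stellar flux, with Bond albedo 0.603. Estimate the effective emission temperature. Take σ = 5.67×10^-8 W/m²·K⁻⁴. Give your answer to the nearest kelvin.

291 K

Averaging over the sphere, the absorbed flux is S(1−α)/4 = 404.9 W/m².
Balancing against σT⁴: T = (404.9/5.67×10⁻⁸)^(1/4) = 290.7 K.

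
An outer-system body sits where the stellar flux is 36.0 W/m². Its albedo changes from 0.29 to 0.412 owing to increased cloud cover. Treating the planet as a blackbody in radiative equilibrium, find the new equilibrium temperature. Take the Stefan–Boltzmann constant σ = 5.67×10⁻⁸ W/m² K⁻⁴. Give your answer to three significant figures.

New equilibrium: T₂ = [(1−0.412)·36.00/(4σ)]^(1/4) = 98.29 K.

98.3 K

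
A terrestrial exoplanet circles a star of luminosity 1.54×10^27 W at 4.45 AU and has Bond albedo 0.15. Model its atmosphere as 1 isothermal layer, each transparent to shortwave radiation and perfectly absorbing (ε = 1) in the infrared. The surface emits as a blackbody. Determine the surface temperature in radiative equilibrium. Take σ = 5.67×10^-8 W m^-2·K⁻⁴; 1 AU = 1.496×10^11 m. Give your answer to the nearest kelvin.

213 kelvin

d = 4.45 × 1.496×10^11 m = 6.657×10^11 m.
Flux at the orbit: S = L/(4πd²) = 1.54×10^27/(4π·(6.66×10^11)²) = 276.5 W m^-2.
Top-of-atmosphere balance: σT_e⁴ = S(1−α)/4 = 58.76 W m^-2 → T_e = 179.4 K.
With N = 1 opaque layers, T_s = (N+1)^(1/4)·T_e = 2^(1/4)·179.4 = 213.4 K.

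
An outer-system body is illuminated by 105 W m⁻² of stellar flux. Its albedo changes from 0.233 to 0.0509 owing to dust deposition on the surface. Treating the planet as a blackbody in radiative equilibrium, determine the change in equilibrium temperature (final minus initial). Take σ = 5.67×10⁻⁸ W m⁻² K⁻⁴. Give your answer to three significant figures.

With α = 0.233, T₁ = 137.3 K.
With α = 0.0509, T₂ = 144.8 K.
Change: 144.8 − 137.3 = 7.509 K.

7.51 K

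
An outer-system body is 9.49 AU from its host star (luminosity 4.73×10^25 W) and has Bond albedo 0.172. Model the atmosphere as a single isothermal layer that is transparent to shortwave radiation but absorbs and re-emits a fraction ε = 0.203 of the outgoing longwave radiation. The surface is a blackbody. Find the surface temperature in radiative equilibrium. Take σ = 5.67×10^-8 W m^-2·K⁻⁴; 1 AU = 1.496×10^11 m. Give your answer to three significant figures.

Orbital distance: d = 9.49 AU = 1.420×10^12 m.
S = L/(4πd²) = 1.867 W m^-2.
At the top of the atmosphere, σT_e⁴ = S(1−α)/4 = 0.3866 W m^-2, giving T_e = 51.10 K.
Surface balance with a leaky layer gives σT_s⁴ = σT_e⁴·2/(2−ε), so T_s = T_e·[2/(2−0.203)]^(1/4) = 52.48 K.

52.5 K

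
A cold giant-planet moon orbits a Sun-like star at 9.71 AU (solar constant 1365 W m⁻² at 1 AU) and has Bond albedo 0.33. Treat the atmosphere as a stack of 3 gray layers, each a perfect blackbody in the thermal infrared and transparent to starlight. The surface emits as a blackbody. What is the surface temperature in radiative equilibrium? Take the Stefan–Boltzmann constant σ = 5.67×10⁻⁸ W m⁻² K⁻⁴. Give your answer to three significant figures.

114 K

Irradiance scales as 1/d², so S = 1365 W m⁻² × (1/9.71)² = 14.48 W m⁻².
The effective emission temperature is T_e = [S(1−α)/(4σ)]^¼ = 80.87 K.
For an N-layer opaque stack, T_s⁴ = (N+1)T_e⁴, hence T_s = (4)^(1/4)×80.87 K = 114.4 K.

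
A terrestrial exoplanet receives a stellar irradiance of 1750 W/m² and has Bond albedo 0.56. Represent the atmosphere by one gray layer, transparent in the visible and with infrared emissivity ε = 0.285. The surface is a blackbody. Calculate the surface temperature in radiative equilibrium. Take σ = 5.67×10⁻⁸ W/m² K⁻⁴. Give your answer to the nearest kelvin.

At the top of the atmosphere, σT_e⁴ = S(1−α)/4 = 192.5 W/m², giving T_e = 241.4 K.
Surface balance with a leaky layer gives σT_s⁴ = σT_e⁴·2/(2−ε), so T_s = T_e·[2/(2−0.285)]^(1/4) = 250.8 K.

251 K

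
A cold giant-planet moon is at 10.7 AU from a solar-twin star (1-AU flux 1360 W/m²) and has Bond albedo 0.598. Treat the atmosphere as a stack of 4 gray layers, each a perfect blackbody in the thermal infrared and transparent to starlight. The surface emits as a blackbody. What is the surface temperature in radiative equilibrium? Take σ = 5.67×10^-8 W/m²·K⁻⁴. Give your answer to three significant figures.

Irradiance scales as 1/d², so S = 1360 W/m² × (1/10.7)² = 11.88 W/m².
Top-of-atmosphere balance: σT_e⁴ = S(1−α)/4 = 1.194 W/m² → T_e = 67.74 K.
Layer-by-layer balance gives σT_s⁴ = (N+1)σT_e⁴, so T_s = 5^¼·67.74 = 101.3 K.

101 K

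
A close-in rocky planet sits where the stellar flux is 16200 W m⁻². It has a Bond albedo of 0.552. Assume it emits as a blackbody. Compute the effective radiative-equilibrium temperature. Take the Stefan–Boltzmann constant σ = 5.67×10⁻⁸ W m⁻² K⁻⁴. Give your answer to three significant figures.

Averaging over the sphere, the absorbed flux is S(1−α)/4 = 1814 W m⁻².
Set σT⁴ = 1814 → T = (1814/σ)^(1/4) = 422.9 K.

423 K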